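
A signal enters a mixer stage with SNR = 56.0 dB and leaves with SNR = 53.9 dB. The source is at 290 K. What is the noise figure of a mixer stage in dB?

NF (dB) = SNR_in(dB) − SNR_out(dB) when the source is at T₀
NF = 56.0 − 53.9 = 2.1 dB

2.1 dB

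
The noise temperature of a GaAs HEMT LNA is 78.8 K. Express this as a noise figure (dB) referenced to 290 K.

F = 1 + T_e/T₀ = 1 + 78.8/290 = 1.27172
NF = 10 log₁₀(1.27172) = 1.04 dB

1.04 dB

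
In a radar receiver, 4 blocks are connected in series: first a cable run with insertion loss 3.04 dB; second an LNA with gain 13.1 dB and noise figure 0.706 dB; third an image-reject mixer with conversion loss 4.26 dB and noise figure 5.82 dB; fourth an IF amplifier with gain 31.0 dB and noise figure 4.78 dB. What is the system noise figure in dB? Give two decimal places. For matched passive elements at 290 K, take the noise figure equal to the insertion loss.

5.02 dB

Convert to linear (a loss of L dB is a gain of −L dB): F_i = 10^(NF_i/10), G_i = 10^(G_i,dB/10)
  Stage 1: F_1 = 10^(3.04/10) = 2.014, G_1 = 10^(−3.04/10) = 0.4966
  Stage 2: F_2 = 10^(0.706/10) = 1.177, G_2 = 10^(13.1/10) = 20.42
  Stage 3: F_3 = 10^(5.82/10) = 3.819, G_3 = 10^(−4.26/10) = 0.3750
  Stage 4: F_4 = 10^(4.78/10) = 3.006, G_4 = 10^(31.0/10) = 1259
Friis cascade:
  F = 2.014 + (1.177 − 1)/0.4966 + (3.819 − 1)/10.14 + (3.006 − 1)/3.802 = 3.175
NF = 10 log₁₀(3.175) = 5.02 dB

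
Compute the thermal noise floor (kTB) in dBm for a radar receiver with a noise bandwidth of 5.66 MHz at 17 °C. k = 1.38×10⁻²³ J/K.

−106.4 dBm

T = 17 °C + 273.15 = 290.15 K
P_n = kTB = 1.38×10⁻²³ × 290.15 × 5.66×10⁶ = 2.27×10⁻¹⁴ W
In dBm: 10 log₁₀(2.27×10⁻¹⁴ / 10⁻³) = −106.4 dBm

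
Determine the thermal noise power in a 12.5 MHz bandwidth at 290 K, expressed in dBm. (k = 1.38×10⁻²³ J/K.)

P_n = kTB = 1.38×10⁻²³ × 290 × 1.25×10⁷ = 5.00×10⁻¹⁴ W
In dBm: 10 log₁₀(5.00×10⁻¹⁴ / 10⁻³) = −103.0 dBm

−103.0 dBm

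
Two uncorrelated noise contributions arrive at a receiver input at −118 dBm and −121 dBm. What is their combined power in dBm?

−116.2 dBm

Convert to linear, add, convert back:
P₁ = 1.58×10⁻¹⁵ W, P₂ = 7.94×10⁻¹⁶ W
P_tot = 2.38×10⁻¹⁵ W → 10 log₁₀(P_tot / 10⁻³) = −116.2 dBm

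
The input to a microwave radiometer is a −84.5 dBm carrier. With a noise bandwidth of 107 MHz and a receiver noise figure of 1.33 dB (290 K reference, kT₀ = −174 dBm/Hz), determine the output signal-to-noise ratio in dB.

7.9 dB

Noise floor: N = −174 + 10 log₁₀(B) + NF
10 log₁₀(1.07×10⁸) = 80.29 dB
N = −174 + 80.29 + 1.33 = −92.38 dBm
SNR = P_sig − N = −84.5 − (−92.38) = 7.88 dB → 7.9 dB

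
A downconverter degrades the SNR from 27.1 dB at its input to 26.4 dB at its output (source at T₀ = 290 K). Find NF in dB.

0.7 dB

NF (dB) = SNR_in(dB) − SNR_out(dB) when the source is at T₀
NF = 27.1 − 26.4 = 0.7 dB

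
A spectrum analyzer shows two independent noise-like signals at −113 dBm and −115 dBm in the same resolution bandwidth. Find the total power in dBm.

Convert to linear, add, convert back:
P₁ = 5.01×10⁻¹⁵ W, P₂ = 3.16×10⁻¹⁵ W
P_tot = 8.17×10⁻¹⁵ W → 10 log₁₀(P_tot / 10⁻³) = −110.9 dBm

−110.9 dBm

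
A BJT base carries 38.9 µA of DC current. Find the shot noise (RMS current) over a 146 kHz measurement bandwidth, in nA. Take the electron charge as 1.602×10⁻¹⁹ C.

1.35 nA

I_n = √(2qI·B)
2qI·B = 2 × 1.602×10⁻¹⁹ × 3.89×10⁻⁵ × 1.46×10⁵ = 1.82×10⁻¹⁸ A²
I_n = √(1.82×10⁻¹⁸) = 1.35×10⁻⁹ A = 1.35 nA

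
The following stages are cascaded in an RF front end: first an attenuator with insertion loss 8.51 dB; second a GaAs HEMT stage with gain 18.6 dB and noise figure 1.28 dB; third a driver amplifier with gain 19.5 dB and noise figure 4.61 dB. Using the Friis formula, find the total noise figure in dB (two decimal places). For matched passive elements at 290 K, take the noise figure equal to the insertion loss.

9.87 dB

Convert to linear (a loss of L dB is a gain of −L dB): F_i = 10^(NF_i/10), G_i = 10^(G_i,dB/10)
  Stage 1: F_1 = 10^(8.51/10) = 7.096, G_1 = 10^(−8.51/10) = 0.1409
  Stage 2: F_2 = 10^(1.28/10) = 1.343, G_2 = 10^(18.6/10) = 72.44
  Stage 3: F_3 = 10^(4.61/10) = 2.891, G_3 = 10^(19.5/10) = 89.13
Friis cascade:
  F = 7.096 + (1.343 − 1)/0.1409 + (2.891 − 1)/10.21 = 9.713
NF = 10 log₁₀(9.713) = 9.87 dB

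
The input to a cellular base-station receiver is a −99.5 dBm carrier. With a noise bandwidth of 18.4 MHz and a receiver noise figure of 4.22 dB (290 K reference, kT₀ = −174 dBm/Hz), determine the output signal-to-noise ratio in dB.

Noise floor: N = −174 + 10 log₁₀(B) + NF
10 log₁₀(1.84×10⁷) = 72.65 dB
N = −174 + 72.65 + 4.22 = −97.13 dBm
SNR = P_sig − N = −99.5 − (−97.13) = −2.37 dB → −2.4 dB

−2.4 dB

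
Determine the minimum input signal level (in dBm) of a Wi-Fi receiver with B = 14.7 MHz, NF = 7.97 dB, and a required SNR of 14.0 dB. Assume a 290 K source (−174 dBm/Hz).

−80.4 dBm

Sensitivity = −174 + 10 log₁₀(B) + NF + SNR_min
= −174 + 71.67 + 7.97 + 14.0
= −80.36 dBm → −80.4 dBm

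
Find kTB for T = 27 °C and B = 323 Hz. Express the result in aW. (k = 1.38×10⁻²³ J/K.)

1.34 aW

T = 27 °C + 273.15 = 300.15 K
P_n = kTB = 1.38×10⁻²³ × 300.15 × 3.23×10² = 1.34×10⁻¹⁸ W = 1.34 aW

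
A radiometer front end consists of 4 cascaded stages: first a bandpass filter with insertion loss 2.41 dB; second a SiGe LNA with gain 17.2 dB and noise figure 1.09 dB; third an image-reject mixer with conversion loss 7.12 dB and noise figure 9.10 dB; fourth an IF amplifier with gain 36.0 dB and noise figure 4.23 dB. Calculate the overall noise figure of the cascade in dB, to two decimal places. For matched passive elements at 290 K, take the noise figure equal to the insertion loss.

Convert to linear (a loss of L dB is a gain of −L dB): F_i = 10^(NF_i/10), G_i = 10^(G_i,dB/10)
  Stage 1: F_1 = 10^(2.41/10) = 1.742, G_1 = 10^(−2.41/10) = 0.5741
  Stage 2: F_2 = 10^(1.09/10) = 1.285, G_2 = 10^(17.2/10) = 52.48
  Stage 3: F_3 = 10^(9.10/10) = 8.128, G_3 = 10^(−7.12/10) = 0.1941
  Stage 4: F_4 = 10^(4.23/10) = 2.649, G_4 = 10^(36.0/10) = 3981
Friis cascade:
  F = 1.742 + (1.285 − 1)/0.5741 + (8.128 − 1)/30.13 + (2.649 − 1)/5.848 = 2.757
NF = 10 log₁₀(2.757) = 4.40 dB

4.40 dB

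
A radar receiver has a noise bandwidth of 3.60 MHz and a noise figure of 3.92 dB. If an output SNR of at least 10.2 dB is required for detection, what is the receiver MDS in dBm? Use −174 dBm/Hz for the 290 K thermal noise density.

Sensitivity = −174 + 10 log₁₀(B) + NF + SNR_min
= −174 + 65.56 + 3.92 + 10.2
= −94.32 dBm → −94.3 dBm

−94.3 dBm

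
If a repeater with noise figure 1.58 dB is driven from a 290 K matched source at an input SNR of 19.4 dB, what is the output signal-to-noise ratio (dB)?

By definition F = SNR_in/SNR_out, so in dB: SNR_out = SNR_in − NF
SNR_out = 19.4 − 1.58 = 17.82 dB

17.82 dB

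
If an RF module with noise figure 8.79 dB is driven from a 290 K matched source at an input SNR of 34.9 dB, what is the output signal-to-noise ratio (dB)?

By definition F = SNR_in/SNR_out, so in dB: SNR_out = SNR_in − NF
SNR_out = 34.9 − 8.79 = 26.11 dB

26.11 dB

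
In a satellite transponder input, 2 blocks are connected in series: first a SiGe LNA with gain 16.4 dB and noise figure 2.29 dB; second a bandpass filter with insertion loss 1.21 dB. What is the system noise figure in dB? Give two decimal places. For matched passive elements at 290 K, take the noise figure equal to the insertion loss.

2.31 dB

Convert to linear (a loss of L dB is a gain of −L dB): F_i = 10^(NF_i/10), G_i = 10^(G_i,dB/10)
  Stage 1: F_1 = 10^(2.29/10) = 1.694, G_1 = 10^(16.4/10) = 43.65
  Stage 2: F_2 = 10^(1.21/10) = 1.321, G_2 = 10^(−1.21/10) = 0.7568
Friis cascade:
  F = 1.694 + (1.321 − 1)/43.65 = 1.702
NF = 10 log₁₀(1.702) = 2.31 dB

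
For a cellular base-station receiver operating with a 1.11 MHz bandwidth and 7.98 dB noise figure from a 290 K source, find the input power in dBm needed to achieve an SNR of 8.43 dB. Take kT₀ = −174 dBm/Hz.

Sensitivity = −174 + 10 log₁₀(B) + NF + SNR_min
= −174 + 60.45 + 7.98 + 8.43
= −97.14 dBm → −97.1 dBm

−97.1 dBm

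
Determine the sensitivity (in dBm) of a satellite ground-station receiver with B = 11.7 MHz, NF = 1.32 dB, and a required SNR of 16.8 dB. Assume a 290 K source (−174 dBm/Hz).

Sensitivity = −174 + 10 log₁₀(B) + NF + SNR_min
= −174 + 70.68 + 1.32 + 16.8
= −85.20 dBm → −85.2 dBm

−85.2 dBm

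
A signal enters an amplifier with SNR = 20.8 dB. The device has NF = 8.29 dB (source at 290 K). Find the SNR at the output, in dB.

By definition F = SNR_in/SNR_out, so in dB: SNR_out = SNR_in − NF
SNR_out = 20.8 − 8.29 = 12.51 dB

12.51 dB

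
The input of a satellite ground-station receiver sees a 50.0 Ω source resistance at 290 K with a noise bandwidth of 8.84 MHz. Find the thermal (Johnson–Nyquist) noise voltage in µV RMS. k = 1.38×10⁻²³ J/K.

V_n = √(4kTRB)
4kTRB = 4 × 1.38×10⁻²³ × 290 × 5.00×10¹ × 8.84×10⁶ = 7.08×10⁻¹² V²
V_n = √(7.08×10⁻¹²) = 2.66×10⁻⁶ V = 2.66 µV

2.66 µV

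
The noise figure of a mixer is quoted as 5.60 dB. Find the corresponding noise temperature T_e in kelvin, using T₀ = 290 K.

763 K

F = 10^(5.60/10) = 3.63078
T_e = (F − 1)·T₀ = (3.63078 − 1) × 290 = 763 K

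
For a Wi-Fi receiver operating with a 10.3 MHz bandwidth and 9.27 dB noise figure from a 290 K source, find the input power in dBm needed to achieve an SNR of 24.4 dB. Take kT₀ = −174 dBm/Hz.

Sensitivity = −174 + 10 log₁₀(B) + NF + SNR_min
= −174 + 70.13 + 9.27 + 24.4
= −70.20 dBm → −70.2 dBm

−70.2 dBm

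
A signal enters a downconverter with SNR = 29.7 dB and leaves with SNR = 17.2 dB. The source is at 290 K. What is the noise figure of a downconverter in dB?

12.5 dB

NF (dB) = SNR_in(dB) − SNR_out(dB) when the source is at T₀
NF = 29.7 − 17.2 = 12.5 dB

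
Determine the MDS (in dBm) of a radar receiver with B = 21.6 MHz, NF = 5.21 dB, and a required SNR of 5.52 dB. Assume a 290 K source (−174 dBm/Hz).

Sensitivity = −174 + 10 log₁₀(B) + NF + SNR_min
= −174 + 73.34 + 5.21 + 5.52
= −89.93 dBm → −89.9 dBm

−89.9 dBm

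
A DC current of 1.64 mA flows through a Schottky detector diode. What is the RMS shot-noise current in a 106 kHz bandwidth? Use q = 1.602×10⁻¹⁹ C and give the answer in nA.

7.46 nA

I_n = √(2qI·B)
2qI·B = 2 × 1.602×10⁻¹⁹ × 1.64×10⁻³ × 1.06×10⁵ = 5.57×10⁻¹⁷ A²
I_n = √(5.57×10⁻¹⁷) = 7.46×10⁻⁹ A = 7.46 nA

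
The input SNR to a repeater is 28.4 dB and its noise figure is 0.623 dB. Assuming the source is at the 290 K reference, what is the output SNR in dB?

By definition F = SNR_in/SNR_out, so in dB: SNR_out = SNR_in − NF
SNR_out = 28.4 − 0.623 = 27.777 dB

27.777 dB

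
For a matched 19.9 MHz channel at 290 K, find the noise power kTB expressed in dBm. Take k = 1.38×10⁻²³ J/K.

−101.0 dBm

P_n = kTB = 1.38×10⁻²³ × 290 × 1.99×10⁷ = 7.96×10⁻¹⁴ W
In dBm: 10 log₁₀(7.96×10⁻¹⁴ / 10⁻³) = −101.0 dBm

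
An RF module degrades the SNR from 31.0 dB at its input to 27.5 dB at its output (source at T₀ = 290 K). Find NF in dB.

3.5 dB

NF (dB) = SNR_in(dB) − SNR_out(dB) when the source is at T₀
NF = 31.0 − 27.5 = 3.5 dB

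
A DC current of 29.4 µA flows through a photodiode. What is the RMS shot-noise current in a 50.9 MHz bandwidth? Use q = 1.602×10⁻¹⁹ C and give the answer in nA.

21.9 nA

I_n = √(2qI·B)
2qI·B = 2 × 1.602×10⁻¹⁹ × 2.94×10⁻⁵ × 5.09×10⁷ = 4.79×10⁻¹⁶ A²
I_n = √(4.79×10⁻¹⁶) = 2.19×10⁻⁸ A = 21.9 nA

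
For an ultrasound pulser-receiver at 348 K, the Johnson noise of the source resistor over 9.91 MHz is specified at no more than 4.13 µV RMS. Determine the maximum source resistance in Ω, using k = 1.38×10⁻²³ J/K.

Johnson–Nyquist: V_n = √(4kTRB) ⇒ R = V_n² / (4kTB)
4kTB = 4 × 1.38×10⁻²³ × 348 × 9.91×10⁶ = 1.90×10⁻¹³
R = (4.13×10⁻⁶)² / 1.90×10⁻¹³ = 8.96×10¹ Ω = 89.6 Ω

89.6 Ω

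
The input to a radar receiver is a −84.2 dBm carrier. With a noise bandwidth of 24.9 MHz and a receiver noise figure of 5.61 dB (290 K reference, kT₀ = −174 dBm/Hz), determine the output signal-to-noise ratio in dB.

Noise floor: N = −174 + 10 log₁₀(B) + NF
10 log₁₀(2.49×10⁷) = 73.96 dB
N = −174 + 73.96 + 5.61 = −94.43 dBm
SNR = P_sig − N = −84.2 − (−94.43) = 10.23 dB → 10.2 dB

10.2 dB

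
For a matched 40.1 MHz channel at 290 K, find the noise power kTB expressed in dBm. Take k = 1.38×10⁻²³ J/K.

P_n = kTB = 1.38×10⁻²³ × 290 × 4.01×10⁷ = 1.60×10⁻¹³ W
In dBm: 10 log₁₀(1.60×10⁻¹³ / 10⁻³) = −97.9 dBm

−97.9 dBm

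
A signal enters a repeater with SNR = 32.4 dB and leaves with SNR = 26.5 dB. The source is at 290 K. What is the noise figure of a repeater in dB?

5.9 dB

NF (dB) = SNR_in(dB) − SNR_out(dB) when the source is at T₀
NF = 32.4 − 26.5 = 5.9 dB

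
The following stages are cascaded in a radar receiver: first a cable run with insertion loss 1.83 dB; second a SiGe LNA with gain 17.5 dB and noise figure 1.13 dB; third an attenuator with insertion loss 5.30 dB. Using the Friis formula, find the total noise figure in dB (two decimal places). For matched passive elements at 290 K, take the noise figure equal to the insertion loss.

Convert to linear (a loss of L dB is a gain of −L dB): F_i = 10^(NF_i/10), G_i = 10^(G_i,dB/10)
  Stage 1: F_1 = 10^(1.83/10) = 1.524, G_1 = 10^(−1.83/10) = 0.6561
  Stage 2: F_2 = 10^(1.13/10) = 1.297, G_2 = 10^(17.5/10) = 56.23
  Stage 3: F_3 = 10^(5.30/10) = 3.388, G_3 = 10^(−5.30/10) = 0.2951
Friis cascade:
  F = 1.524 + (1.297 − 1)/0.6561 + (3.388 − 1)/36.90 = 2.042
NF = 10 log₁₀(2.042) = 3.10 dB

3.10 dB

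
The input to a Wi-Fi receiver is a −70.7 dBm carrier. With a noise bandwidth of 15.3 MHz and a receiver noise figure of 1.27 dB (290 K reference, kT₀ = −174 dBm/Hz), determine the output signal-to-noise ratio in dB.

Noise floor: N = −174 + 10 log₁₀(B) + NF
10 log₁₀(1.53×10⁷) = 71.85 dB
N = −174 + 71.85 + 1.27 = −100.88 dBm
SNR = P_sig − N = −70.7 − (−100.88) = 30.18 dB → 30.2 dB

30.2 dB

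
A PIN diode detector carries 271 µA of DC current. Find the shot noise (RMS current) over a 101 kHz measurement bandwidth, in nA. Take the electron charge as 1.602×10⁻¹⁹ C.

2.96 nA

I_n = √(2qI·B)
2qI·B = 2 × 1.602×10⁻¹⁹ × 2.71×10⁻⁴ × 1.01×10⁵ = 8.77×10⁻¹⁸ A²
I_n = √(8.77×10⁻¹⁸) = 2.96×10⁻⁹ A = 2.96 nA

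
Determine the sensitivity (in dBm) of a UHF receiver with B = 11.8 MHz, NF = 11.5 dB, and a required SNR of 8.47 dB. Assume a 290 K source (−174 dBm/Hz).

Sensitivity = −174 + 10 log₁₀(B) + NF + SNR_min
= −174 + 70.72 + 11.5 + 8.47
= −83.31 dBm → −83.3 dBm

−83.3 dBm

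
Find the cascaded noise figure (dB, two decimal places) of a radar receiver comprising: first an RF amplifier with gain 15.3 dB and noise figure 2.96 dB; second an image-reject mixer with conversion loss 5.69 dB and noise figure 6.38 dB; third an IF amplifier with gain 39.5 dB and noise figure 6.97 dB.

4.00 dB

Convert to linear (a loss of L dB is a gain of −L dB): F_i = 10^(NF_i/10), G_i = 10^(G_i,dB/10)
  Stage 1: F_1 = 10^(2.96/10) = 1.977, G_1 = 10^(15.3/10) = 33.88
  Stage 2: F_2 = 10^(6.38/10) = 4.345, G_2 = 10^(−5.69/10) = 0.2698
  Stage 3: F_3 = 10^(6.97/10) = 4.977, G_3 = 10^(39.5/10) = 8913
Friis cascade:
  F = 1.977 + (4.345 − 1)/33.88 + (4.977 − 1)/9.141 = 2.511
NF = 10 log₁₀(2.511) = 4.00 dB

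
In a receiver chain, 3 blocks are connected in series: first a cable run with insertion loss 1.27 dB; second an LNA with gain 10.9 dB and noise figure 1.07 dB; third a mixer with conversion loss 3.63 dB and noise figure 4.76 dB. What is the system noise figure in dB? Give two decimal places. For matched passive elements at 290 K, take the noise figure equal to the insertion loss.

Convert to linear (a loss of L dB is a gain of −L dB): F_i = 10^(NF_i/10), G_i = 10^(G_i,dB/10)
  Stage 1: F_1 = 10^(1.27/10) = 1.340, G_1 = 10^(−1.27/10) = 0.7464
  Stage 2: F_2 = 10^(1.07/10) = 1.279, G_2 = 10^(10.9/10) = 12.30
  Stage 3: F_3 = 10^(4.76/10) = 2.992, G_3 = 10^(−3.63/10) = 0.4335
Friis cascade:
  F = 1.340 + (1.279 − 1)/0.7464 + (2.992 − 1)/9.183 = 1.931
NF = 10 log₁₀(1.931) = 2.86 dB

2.86 dB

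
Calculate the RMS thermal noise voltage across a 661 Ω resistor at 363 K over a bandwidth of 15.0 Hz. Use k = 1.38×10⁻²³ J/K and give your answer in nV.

14.1 nV

V_n = √(4kTRB)
4kTRB = 4 × 1.38×10⁻²³ × 363 × 6.61×10² × 1.50×10¹ = 1.99×10⁻¹⁶ V²
V_n = √(1.99×10⁻¹⁶) = 1.41×10⁻⁸ V = 14.1 nV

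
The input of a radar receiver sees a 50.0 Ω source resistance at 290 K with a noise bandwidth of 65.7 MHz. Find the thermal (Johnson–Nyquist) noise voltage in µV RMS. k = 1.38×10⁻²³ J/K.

7.25 µV

V_n = √(4kTRB)
4kTRB = 4 × 1.38×10⁻²³ × 290 × 5.00×10¹ × 6.57×10⁷ = 5.26×10⁻¹¹ V²
V_n = √(5.26×10⁻¹¹) = 7.25×10⁻⁶ V = 7.25 µV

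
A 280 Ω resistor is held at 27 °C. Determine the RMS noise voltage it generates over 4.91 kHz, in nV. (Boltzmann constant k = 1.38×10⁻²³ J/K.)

151 nV

T = 27 °C + 273.15 = 300.15 K
V_n = √(4kTRB)
4kTRB = 4 × 1.38×10⁻²³ × 300.15 × 2.80×10² × 4.91×10³ = 2.28×10⁻¹⁴ V²
V_n = √(2.28×10⁻¹⁴) = 1.51×10⁻⁷ V = 151 nV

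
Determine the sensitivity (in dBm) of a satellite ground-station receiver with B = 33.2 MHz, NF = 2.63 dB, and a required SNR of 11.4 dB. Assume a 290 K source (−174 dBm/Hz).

Sensitivity = −174 + 10 log₁₀(B) + NF + SNR_min
= −174 + 75.21 + 2.63 + 11.4
= −84.76 dBm → −84.8 dBm

−84.8 dBm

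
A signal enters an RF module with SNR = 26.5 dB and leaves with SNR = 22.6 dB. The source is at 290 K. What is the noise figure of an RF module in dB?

3.9 dB

NF (dB) = SNR_in(dB) − SNR_out(dB) when the source is at T₀
NF = 26.5 − 22.6 = 3.9 dB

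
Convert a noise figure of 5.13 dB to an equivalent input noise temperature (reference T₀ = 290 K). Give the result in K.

F = 10^(5.13/10) = 3.25837
T_e = (F − 1)·T₀ = (3.25837 − 1) × 290 = 655 K

655 K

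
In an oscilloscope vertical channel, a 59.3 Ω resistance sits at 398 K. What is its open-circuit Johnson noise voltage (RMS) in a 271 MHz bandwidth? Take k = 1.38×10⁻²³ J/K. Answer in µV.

18.8 µV

V_n = √(4kTRB)
4kTRB = 4 × 1.38×10⁻²³ × 398 × 5.93×10¹ × 2.71×10⁸ = 3.53×10⁻¹⁰ V²
V_n = √(3.53×10⁻¹⁰) = 1.88×10⁻⁵ V = 18.8 µV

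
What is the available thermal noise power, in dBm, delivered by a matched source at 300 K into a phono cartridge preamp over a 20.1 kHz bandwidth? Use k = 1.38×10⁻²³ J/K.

−130.8 dBm

P_n = kTB = 1.38×10⁻²³ × 300 × 2.01×10⁴ = 8.32×10⁻¹⁷ W
In dBm: 10 log₁₀(8.32×10⁻¹⁷ / 10⁻³) = −130.8 dBm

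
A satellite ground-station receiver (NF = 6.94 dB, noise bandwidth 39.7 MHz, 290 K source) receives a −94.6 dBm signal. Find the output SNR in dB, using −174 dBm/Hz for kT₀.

Noise floor: N = −174 + 10 log₁₀(B) + NF
10 log₁₀(3.97×10⁷) = 75.99 dB
N = −174 + 75.99 + 6.94 = −91.07 dBm
SNR = P_sig − N = −94.6 − (−91.07) = −3.53 dB → −3.5 dB

−3.5 dB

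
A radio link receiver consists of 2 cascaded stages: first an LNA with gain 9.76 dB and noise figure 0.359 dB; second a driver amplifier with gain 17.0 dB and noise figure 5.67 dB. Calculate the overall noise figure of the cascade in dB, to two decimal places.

Convert to linear (a loss of L dB is a gain of −L dB): F_i = 10^(NF_i/10), G_i = 10^(G_i,dB/10)
  Stage 1: F_1 = 10^(0.359/10) = 1.086, G_1 = 10^(9.76/10) = 9.462
  Stage 2: F_2 = 10^(5.67/10) = 3.690, G_2 = 10^(17.0/10) = 50.12
Friis cascade:
  F = 1.086 + (3.690 − 1)/9.462 = 1.370
NF = 10 log₁₀(1.370) = 1.37 dB

1.37 dB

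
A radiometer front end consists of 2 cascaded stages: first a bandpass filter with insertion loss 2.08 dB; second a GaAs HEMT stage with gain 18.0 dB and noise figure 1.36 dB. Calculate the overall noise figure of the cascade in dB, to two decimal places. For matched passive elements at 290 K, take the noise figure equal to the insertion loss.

3.44 dB

Convert to linear (a loss of L dB is a gain of −L dB): F_i = 10^(NF_i/10), G_i = 10^(G_i,dB/10)
  Stage 1: F_1 = 10^(2.08/10) = 1.614, G_1 = 10^(−2.08/10) = 0.6194
  Stage 2: F_2 = 10^(1.36/10) = 1.368, G_2 = 10^(18.0/10) = 63.10
Friis cascade:
  F = 1.614 + (1.368 − 1)/0.6194 = 2.208
NF = 10 log₁₀(2.208) = 3.44 dB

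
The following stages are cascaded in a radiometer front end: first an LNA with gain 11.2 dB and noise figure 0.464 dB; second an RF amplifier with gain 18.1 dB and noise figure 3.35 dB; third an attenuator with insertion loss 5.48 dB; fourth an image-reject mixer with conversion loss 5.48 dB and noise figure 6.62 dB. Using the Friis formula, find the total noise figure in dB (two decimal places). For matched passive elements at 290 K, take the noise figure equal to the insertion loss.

Convert to linear (a loss of L dB is a gain of −L dB): F_i = 10^(NF_i/10), G_i = 10^(G_i,dB/10)
  Stage 1: F_1 = 10^(0.464/10) = 1.113, G_1 = 10^(11.2/10) = 13.18
  Stage 2: F_2 = 10^(3.35/10) = 2.163, G_2 = 10^(18.1/10) = 64.57
  Stage 3: F_3 = 10^(5.48/10) = 3.532, G_3 = 10^(−5.48/10) = 0.2831
  Stage 4: F_4 = 10^(6.62/10) = 4.592, G_4 = 10^(−5.48/10) = 0.2831
Friis cascade:
  F = 1.113 + (2.163 − 1)/13.18 + (3.532 − 1)/851.1 + (4.592 − 1)/241.0 = 1.219
NF = 10 log₁₀(1.219) = 0.86 dB

0.86 dB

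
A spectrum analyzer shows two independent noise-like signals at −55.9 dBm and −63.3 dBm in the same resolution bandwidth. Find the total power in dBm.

−55.2 dBm

Convert to linear, add, convert back:
P₁ = 2.57×10⁻⁹ W, P₂ = 4.68×10⁻¹⁰ W
P_tot = 3.04×10⁻⁹ W → 10 log₁₀(P_tot / 10⁻³) = −55.2 dBm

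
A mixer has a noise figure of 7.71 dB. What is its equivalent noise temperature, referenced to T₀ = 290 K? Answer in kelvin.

F = 10^(7.71/10) = 5.90201
T_e = (F − 1)·T₀ = (5.90201 − 1) × 290 = 1422 K

1422 K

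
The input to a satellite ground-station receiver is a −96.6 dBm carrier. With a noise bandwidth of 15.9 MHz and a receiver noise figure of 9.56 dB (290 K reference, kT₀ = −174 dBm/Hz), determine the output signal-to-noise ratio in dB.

Noise floor: N = −174 + 10 log₁₀(B) + NF
10 log₁₀(1.59×10⁷) = 72.01 dB
N = −174 + 72.01 + 9.56 = −92.43 dBm
SNR = P_sig − N = −96.6 − (−92.43) = −4.17 dB → −4.2 dB

−4.2 dB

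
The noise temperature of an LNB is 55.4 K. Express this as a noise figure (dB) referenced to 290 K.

F = 1 + T_e/T₀ = 1 + 55.4/290 = 1.19103
NF = 10 log₁₀(1.19103) = 0.759 dB

0.759 dB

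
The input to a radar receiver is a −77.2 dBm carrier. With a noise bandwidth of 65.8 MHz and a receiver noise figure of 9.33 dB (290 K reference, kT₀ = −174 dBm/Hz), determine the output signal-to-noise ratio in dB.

9.3 dB

Noise floor: N = −174 + 10 log₁₀(B) + NF
10 log₁₀(6.58×10⁷) = 78.18 dB
N = −174 + 78.18 + 9.33 = −86.49 dBm
SNR = P_sig − N = −77.2 − (−86.49) = 9.29 dB → 9.3 dB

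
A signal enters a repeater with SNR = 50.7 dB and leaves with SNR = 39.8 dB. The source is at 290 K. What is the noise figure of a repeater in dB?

10.9 dB

NF (dB) = SNR_in(dB) − SNR_out(dB) when the source is at T₀
NF = 50.7 − 39.8 = 10.9 dB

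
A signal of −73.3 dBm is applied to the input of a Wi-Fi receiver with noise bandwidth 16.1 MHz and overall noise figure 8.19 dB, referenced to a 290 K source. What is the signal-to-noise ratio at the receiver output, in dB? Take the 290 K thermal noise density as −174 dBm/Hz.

20.4 dB

Noise floor: N = −174 + 10 log₁₀(B) + NF
10 log₁₀(1.61×10⁷) = 72.07 dB
N = −174 + 72.07 + 8.19 = −93.74 dBm
SNR = P_sig − N = −73.3 − (−93.74) = 20.44 dB → 20.4 dB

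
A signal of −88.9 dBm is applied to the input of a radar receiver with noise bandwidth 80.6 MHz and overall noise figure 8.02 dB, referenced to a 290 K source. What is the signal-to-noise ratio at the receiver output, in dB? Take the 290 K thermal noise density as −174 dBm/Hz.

−2.0 dB

Noise floor: N = −174 + 10 log₁₀(B) + NF
10 log₁₀(8.06×10⁷) = 79.06 dB
N = −174 + 79.06 + 8.02 = −86.92 dBm
SNR = P_sig − N = −88.9 − (−86.92) = −1.98 dB → −2.0 dB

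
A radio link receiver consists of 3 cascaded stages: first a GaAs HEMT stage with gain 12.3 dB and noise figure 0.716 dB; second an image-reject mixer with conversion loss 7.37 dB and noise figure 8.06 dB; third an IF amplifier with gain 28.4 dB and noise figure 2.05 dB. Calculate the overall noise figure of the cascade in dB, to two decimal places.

Convert to linear (a loss of L dB is a gain of −L dB): F_i = 10^(NF_i/10), G_i = 10^(G_i,dB/10)
  Stage 1: F_1 = 10^(0.716/10) = 1.179, G_1 = 10^(12.3/10) = 16.98
  Stage 2: F_2 = 10^(8.06/10) = 6.397, G_2 = 10^(−7.37/10) = 0.1832
  Stage 3: F_3 = 10^(2.05/10) = 1.603, G_3 = 10^(28.4/10) = 691.8
Friis cascade:
  F = 1.179 + (6.397 − 1)/16.98 + (1.603 − 1)/3.112 = 1.691
NF = 10 log₁₀(1.691) = 2.28 dB

2.28 dB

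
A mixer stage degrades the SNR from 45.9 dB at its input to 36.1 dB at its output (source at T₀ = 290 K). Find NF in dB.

NF (dB) = SNR_in(dB) − SNR_out(dB) when the source is at T₀
NF = 45.9 − 36.1 = 9.8 dB

9.8 dB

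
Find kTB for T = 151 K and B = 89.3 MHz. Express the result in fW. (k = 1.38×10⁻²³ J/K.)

186 fW

P_n = kTB = 1.38×10⁻²³ × 151 × 8.93×10⁷ = 1.86×10⁻¹³ W = 186 fW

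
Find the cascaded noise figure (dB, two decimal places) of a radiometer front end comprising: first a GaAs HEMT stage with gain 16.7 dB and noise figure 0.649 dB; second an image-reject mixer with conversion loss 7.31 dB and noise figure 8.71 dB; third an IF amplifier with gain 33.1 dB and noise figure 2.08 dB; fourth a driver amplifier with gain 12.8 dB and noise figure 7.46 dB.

Convert to linear (a loss of L dB is a gain of −L dB): F_i = 10^(NF_i/10), G_i = 10^(G_i,dB/10)
  Stage 1: F_1 = 10^(0.649/10) = 1.161, G_1 = 10^(16.7/10) = 46.77
  Stage 2: F_2 = 10^(8.71/10) = 7.430, G_2 = 10^(−7.31/10) = 0.1858
  Stage 3: F_3 = 10^(2.08/10) = 1.614, G_3 = 10^(33.1/10) = 2042
  Stage 4: F_4 = 10^(7.46/10) = 5.572, G_4 = 10^(12.8/10) = 19.05
Friis cascade:
  F = 1.161 + (7.430 − 1)/46.77 + (1.614 − 1)/8.690 + (5.572 − 1)/1.774×10⁴ = 1.370
NF = 10 log₁₀(1.370) = 1.37 dB

1.37 dB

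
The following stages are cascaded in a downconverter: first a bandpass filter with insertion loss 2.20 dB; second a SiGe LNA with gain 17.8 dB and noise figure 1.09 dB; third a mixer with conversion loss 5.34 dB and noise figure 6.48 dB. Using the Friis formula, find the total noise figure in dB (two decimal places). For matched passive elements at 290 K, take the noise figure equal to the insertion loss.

Convert to linear (a loss of L dB is a gain of −L dB): F_i = 10^(NF_i/10), G_i = 10^(G_i,dB/10)
  Stage 1: F_1 = 10^(2.20/10) = 1.660, G_1 = 10^(−2.20/10) = 0.6026
  Stage 2: F_2 = 10^(1.09/10) = 1.285, G_2 = 10^(17.8/10) = 60.26
  Stage 3: F_3 = 10^(6.48/10) = 4.446, G_3 = 10^(−5.34/10) = 0.2924
Friis cascade:
  F = 1.660 + (1.285 − 1)/0.6026 + (4.446 − 1)/36.31 = 2.228
NF = 10 log₁₀(2.228) = 3.48 dB

3.48 dB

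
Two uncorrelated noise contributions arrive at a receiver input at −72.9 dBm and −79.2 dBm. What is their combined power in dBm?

Convert to linear, add, convert back:
P₁ = 5.13×10⁻¹¹ W, P₂ = 1.20×10⁻¹¹ W
P_tot = 6.33×10⁻¹¹ W → 10 log₁₀(P_tot / 10⁻³) = −72.0 dBm

−72.0 dBm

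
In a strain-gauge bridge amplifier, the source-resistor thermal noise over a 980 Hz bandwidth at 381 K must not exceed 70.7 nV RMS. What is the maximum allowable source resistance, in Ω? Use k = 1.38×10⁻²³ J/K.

243 Ω

Johnson–Nyquist: V_n = √(4kTRB) ⇒ R = V_n² / (4kTB)
4kTB = 4 × 1.38×10⁻²³ × 381 × 9.80×10² = 2.06×10⁻¹⁷
R = (7.07×10⁻⁸)² / 2.06×10⁻¹⁷ = 2.43×10² Ω = 243 Ω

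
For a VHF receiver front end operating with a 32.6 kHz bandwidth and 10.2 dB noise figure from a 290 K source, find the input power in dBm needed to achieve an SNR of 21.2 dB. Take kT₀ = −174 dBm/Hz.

−97.5 dBm

Sensitivity = −174 + 10 log₁₀(B) + NF + SNR_min
= −174 + 45.13 + 10.2 + 21.2
= −97.47 dBm → −97.5 dBm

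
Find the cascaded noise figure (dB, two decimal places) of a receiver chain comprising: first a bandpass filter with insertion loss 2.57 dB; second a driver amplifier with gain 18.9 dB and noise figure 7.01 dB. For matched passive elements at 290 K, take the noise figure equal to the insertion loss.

Convert to linear (a loss of L dB is a gain of −L dB): F_i = 10^(NF_i/10), G_i = 10^(G_i,dB/10)
  Stage 1: F_1 = 10^(2.57/10) = 1.807, G_1 = 10^(−2.57/10) = 0.5534
  Stage 2: F_2 = 10^(7.01/10) = 5.023, G_2 = 10^(18.9/10) = 77.62
Friis cascade:
  F = 1.807 + (5.023 − 1)/0.5534 = 9.078
NF = 10 log₁₀(9.078) = 9.58 dB

9.58 dB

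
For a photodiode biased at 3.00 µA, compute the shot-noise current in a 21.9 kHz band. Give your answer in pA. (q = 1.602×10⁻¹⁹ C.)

145 pA

I_n = √(2qI·B)
2qI·B = 2 × 1.602×10⁻¹⁹ × 3.00×10⁻⁶ × 2.19×10⁴ = 2.11×10⁻²⁰ A²
I_n = √(2.11×10⁻²⁰) = 1.45×10⁻¹⁰ A = 145 pA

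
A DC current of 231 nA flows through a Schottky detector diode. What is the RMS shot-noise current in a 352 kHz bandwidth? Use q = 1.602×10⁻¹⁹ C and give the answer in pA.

161 pA

I_n = √(2qI·B)
2qI·B = 2 × 1.602×10⁻¹⁹ × 2.31×10⁻⁷ × 3.52×10⁵ = 2.61×10⁻²⁰ A²
I_n = √(2.61×10⁻²⁰) = 1.61×10⁻¹⁰ A = 161 pA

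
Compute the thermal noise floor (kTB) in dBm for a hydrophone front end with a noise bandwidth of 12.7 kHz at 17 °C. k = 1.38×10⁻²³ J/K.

−132.9 dBm

T = 17 °C + 273.15 = 290.15 K
P_n = kTB = 1.38×10⁻²³ × 290.15 × 1.27×10⁴ = 5.09×10⁻¹⁷ W
In dBm: 10 log₁₀(5.09×10⁻¹⁷ / 10⁻³) = −132.9 dBm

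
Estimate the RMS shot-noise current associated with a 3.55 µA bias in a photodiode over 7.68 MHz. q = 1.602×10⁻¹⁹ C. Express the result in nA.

2.96 nA

I_n = √(2qI·B)
2qI·B = 2 × 1.602×10⁻¹⁹ × 3.55×10⁻⁶ × 7.68×10⁶ = 8.74×10⁻¹⁸ A²
I_n = √(8.74×10⁻¹⁸) = 2.96×10⁻⁹ A = 2.96 nA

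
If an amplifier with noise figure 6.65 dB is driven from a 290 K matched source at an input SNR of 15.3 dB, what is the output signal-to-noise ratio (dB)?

By definition F = SNR_in/SNR_out, so in dB: SNR_out = SNR_in − NF
SNR_out = 15.3 − 6.65 = 8.65 dB

8.65 dB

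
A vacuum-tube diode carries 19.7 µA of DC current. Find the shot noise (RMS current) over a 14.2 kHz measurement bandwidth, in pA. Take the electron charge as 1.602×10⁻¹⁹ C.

I_n = √(2qI·B)
2qI·B = 2 × 1.602×10⁻¹⁹ × 1.97×10⁻⁵ × 1.42×10⁴ = 8.96×10⁻²⁰ A²
I_n = √(8.96×10⁻²⁰) = 2.99×10⁻¹⁰ A = 299 pA

299 pA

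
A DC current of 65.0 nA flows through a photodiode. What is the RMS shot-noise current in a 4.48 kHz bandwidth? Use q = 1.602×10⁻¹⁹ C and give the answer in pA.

I_n = √(2qI·B)
2qI·B = 2 × 1.602×10⁻¹⁹ × 6.50×10⁻⁸ × 4.48×10³ = 9.33×10⁻²³ A²
I_n = √(9.33×10⁻²³) = 9.66×10⁻¹² A = 9.66 pA

9.66 pA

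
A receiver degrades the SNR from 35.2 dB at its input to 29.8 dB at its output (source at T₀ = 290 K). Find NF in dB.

NF (dB) = SNR_in(dB) − SNR_out(dB) when the source is at T₀
NF = 35.2 − 29.8 = 5.4 dB

5.4 dB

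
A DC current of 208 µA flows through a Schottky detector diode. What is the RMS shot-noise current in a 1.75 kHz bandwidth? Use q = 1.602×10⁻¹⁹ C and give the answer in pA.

342 pA

I_n = √(2qI·B)
2qI·B = 2 × 1.602×10⁻¹⁹ × 2.08×10⁻⁴ × 1.75×10³ = 1.17×10⁻¹⁹ A²
I_n = √(1.17×10⁻¹⁹) = 3.42×10⁻¹⁰ A = 342 pA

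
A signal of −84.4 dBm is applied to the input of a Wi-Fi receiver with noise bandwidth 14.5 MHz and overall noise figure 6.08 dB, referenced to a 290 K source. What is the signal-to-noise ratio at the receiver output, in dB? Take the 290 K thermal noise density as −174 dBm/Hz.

11.9 dB

Noise floor: N = −174 + 10 log₁₀(B) + NF
10 log₁₀(1.45×10⁷) = 71.61 dB
N = −174 + 71.61 + 6.08 = −96.31 dBm
SNR = P_sig − N = −84.4 − (−96.31) = 11.91 dB → 11.9 dB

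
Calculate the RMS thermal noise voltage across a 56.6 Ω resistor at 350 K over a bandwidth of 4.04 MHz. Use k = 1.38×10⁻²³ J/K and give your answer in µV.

2.10 µV

V_n = √(4kTRB)
4kTRB = 4 × 1.38×10⁻²³ × 350 × 5.66×10¹ × 4.04×10⁶ = 4.42×10⁻¹² V²
V_n = √(4.42×10⁻¹²) = 2.10×10⁻⁶ V = 2.10 µV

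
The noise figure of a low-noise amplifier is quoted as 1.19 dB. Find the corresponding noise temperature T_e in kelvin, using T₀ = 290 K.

F = 10^(1.19/10) = 1.31522
T_e = (F − 1)·T₀ = (1.31522 − 1) × 290 = 91.4 K

91.4 K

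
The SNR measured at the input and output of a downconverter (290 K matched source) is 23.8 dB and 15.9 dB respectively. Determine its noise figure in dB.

7.9 dB

NF (dB) = SNR_in(dB) − SNR_out(dB) when the source is at T₀
NF = 23.8 − 15.9 = 7.9 dB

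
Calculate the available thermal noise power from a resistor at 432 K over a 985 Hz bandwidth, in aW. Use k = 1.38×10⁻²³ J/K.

5.87 aW

P_n = kTB = 1.38×10⁻²³ × 432 × 9.85×10² = 5.87×10⁻¹⁸ W = 5.87 aW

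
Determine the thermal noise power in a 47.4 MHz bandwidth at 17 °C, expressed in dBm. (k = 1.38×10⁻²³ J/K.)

−97.2 dBm

T = 17 °C + 273.15 = 290.15 K
P_n = kTB = 1.38×10⁻²³ × 290.15 × 4.74×10⁷ = 1.90×10⁻¹³ W
In dBm: 10 log₁₀(1.90×10⁻¹³ / 10⁻³) = −97.2 dBm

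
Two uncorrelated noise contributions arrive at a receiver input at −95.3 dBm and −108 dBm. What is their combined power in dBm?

Convert to linear, add, convert back:
P₁ = 2.95×10⁻¹³ W, P₂ = 1.58×10⁻¹⁴ W
P_tot = 3.11×10⁻¹³ W → 10 log₁₀(P_tot / 10⁻³) = −95.1 dBm

−95.1 dBm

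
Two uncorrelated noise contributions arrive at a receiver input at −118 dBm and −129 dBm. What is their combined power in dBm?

Convert to linear, add, convert back:
P₁ = 1.58×10⁻¹⁵ W, P₂ = 1.26×10⁻¹⁶ W
P_tot = 1.71×10⁻¹⁵ W → 10 log₁₀(P_tot / 10⁻³) = −117.7 dBm

−117.7 dBm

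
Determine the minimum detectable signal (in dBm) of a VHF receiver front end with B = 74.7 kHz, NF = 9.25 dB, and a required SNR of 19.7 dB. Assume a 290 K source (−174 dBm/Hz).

−96.3 dBm

Sensitivity = −174 + 10 log₁₀(B) + NF + SNR_min
= −174 + 48.73 + 9.25 + 19.7
= −96.32 dBm → −96.3 dBm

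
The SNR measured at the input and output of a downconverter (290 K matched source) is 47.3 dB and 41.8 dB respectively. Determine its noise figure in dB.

NF (dB) = SNR_in(dB) − SNR_out(dB) when the source is at T₀
NF = 47.3 − 41.8 = 5.5 dB

5.5 dB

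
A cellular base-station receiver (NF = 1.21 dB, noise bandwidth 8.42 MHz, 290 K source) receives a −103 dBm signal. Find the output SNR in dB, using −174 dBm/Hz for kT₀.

0.5 dB

Noise floor: N = −174 + 10 log₁₀(B) + NF
10 log₁₀(8.42×10⁶) = 69.25 dB
N = −174 + 69.25 + 1.21 = −103.54 dBm
SNR = P_sig − N = −103 − (−103.54) = 0.54 dB → 0.5 dB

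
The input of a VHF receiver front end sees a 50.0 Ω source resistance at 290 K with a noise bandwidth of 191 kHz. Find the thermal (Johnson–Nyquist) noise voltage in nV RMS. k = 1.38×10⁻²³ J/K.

391 nV

V_n = √(4kTRB)
4kTRB = 4 × 1.38×10⁻²³ × 290 × 5.00×10¹ × 1.91×10⁵ = 1.53×10⁻¹³ V²
V_n = √(1.53×10⁻¹³) = 3.91×10⁻⁷ V = 391 nV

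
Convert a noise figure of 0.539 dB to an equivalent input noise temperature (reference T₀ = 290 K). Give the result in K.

38.3 K

F = 10^(0.539/10) = 1.13214
T_e = (F − 1)·T₀ = (1.13214 − 1) × 290 = 38.3 K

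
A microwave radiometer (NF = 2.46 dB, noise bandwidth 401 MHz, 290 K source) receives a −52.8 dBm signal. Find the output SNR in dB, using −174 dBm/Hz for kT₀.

32.7 dB

Noise floor: N = −174 + 10 log₁₀(B) + NF
10 log₁₀(4.01×10⁸) = 86.03 dB
N = −174 + 86.03 + 2.46 = −85.51 dBm
SNR = P_sig − N = −52.8 − (−85.51) = 32.71 dB → 32.7 dB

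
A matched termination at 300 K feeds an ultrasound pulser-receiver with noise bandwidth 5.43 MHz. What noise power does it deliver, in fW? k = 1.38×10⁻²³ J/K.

22.5 fW

P_n = kTB = 1.38×10⁻²³ × 300 × 5.43×10⁶ = 2.25×10⁻¹⁴ W = 22.5 fW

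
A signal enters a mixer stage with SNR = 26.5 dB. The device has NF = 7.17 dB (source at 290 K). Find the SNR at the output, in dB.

19.33 dB

By definition F = SNR_in/SNR_out, so in dB: SNR_out = SNR_in − NF
SNR_out = 26.5 − 7.17 = 19.33 dB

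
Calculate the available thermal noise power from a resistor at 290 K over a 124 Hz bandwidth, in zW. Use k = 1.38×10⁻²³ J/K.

P_n = kTB = 1.38×10⁻²³ × 290 × 1.24×10² = 4.96×10⁻¹⁹ W = 496 zW

496 zW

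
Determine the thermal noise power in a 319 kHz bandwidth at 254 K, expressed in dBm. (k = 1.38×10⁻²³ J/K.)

−119.5 dBm

P_n = kTB = 1.38×10⁻²³ × 254 × 3.19×10⁵ = 1.12×10⁻¹⁵ W
In dBm: 10 log₁₀(1.12×10⁻¹⁵ / 10⁻³) = −119.5 dBm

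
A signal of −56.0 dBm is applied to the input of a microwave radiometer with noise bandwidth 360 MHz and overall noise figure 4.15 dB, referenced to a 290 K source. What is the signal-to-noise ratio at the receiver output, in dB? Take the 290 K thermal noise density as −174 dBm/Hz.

Noise floor: N = −174 + 10 log₁₀(B) + NF
10 log₁₀(3.60×10⁸) = 85.56 dB
N = −174 + 85.56 + 4.15 = −84.29 dBm
SNR = P_sig − N = −56.0 − (−84.29) = 28.29 dB → 28.3 dB

28.3 dB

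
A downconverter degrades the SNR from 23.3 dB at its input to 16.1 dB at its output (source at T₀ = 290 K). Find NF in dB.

7.2 dB

NF (dB) = SNR_in(dB) − SNR_out(dB) when the source is at T₀
NF = 23.3 − 16.1 = 7.2 dB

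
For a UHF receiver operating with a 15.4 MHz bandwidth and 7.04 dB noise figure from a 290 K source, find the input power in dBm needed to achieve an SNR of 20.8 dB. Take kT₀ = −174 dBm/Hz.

Sensitivity = −174 + 10 log₁₀(B) + NF + SNR_min
= −174 + 71.88 + 7.04 + 20.8
= −74.28 dBm → −74.3 dBm

−74.3 dBm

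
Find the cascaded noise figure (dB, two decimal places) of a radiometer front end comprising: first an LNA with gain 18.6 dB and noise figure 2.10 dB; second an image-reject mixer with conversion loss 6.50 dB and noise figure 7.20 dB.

Convert to linear (a loss of L dB is a gain of −L dB): F_i = 10^(NF_i/10), G_i = 10^(G_i,dB/10)
  Stage 1: F_1 = 10^(2.10/10) = 1.622, G_1 = 10^(18.6/10) = 72.44
  Stage 2: F_2 = 10^(7.20/10) = 5.248, G_2 = 10^(−6.50/10) = 0.2239
Friis cascade:
  F = 1.622 + (5.248 − 1)/72.44 = 1.680
NF = 10 log₁₀(1.680) = 2.25 dB

2.25 dB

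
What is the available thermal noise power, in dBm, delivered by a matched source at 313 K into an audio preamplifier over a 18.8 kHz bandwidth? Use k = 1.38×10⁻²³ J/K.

P_n = kTB = 1.38×10⁻²³ × 313 × 1.88×10⁴ = 8.12×10⁻¹⁷ W
In dBm: 10 log₁₀(8.12×10⁻¹⁷ / 10⁻³) = −130.9 dBm

−130.9 dBm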